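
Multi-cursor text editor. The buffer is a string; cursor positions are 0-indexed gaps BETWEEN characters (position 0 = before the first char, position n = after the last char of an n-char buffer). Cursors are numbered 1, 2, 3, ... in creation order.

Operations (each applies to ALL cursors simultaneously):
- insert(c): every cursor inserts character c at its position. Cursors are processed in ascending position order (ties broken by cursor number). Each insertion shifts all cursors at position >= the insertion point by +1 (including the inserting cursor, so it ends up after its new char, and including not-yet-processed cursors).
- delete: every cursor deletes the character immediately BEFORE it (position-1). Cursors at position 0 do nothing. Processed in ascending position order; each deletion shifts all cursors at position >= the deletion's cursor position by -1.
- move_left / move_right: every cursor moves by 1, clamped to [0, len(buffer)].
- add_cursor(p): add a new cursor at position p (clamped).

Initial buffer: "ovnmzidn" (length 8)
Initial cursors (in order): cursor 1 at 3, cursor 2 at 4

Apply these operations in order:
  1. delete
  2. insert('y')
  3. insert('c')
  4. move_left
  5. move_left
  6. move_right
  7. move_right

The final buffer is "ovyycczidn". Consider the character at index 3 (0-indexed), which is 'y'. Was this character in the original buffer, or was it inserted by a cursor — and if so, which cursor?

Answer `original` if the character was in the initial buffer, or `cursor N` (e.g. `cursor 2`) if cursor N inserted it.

Answer: cursor 2

Derivation:
After op 1 (delete): buffer="ovzidn" (len 6), cursors c1@2 c2@2, authorship ......
After op 2 (insert('y')): buffer="ovyyzidn" (len 8), cursors c1@4 c2@4, authorship ..12....
After op 3 (insert('c')): buffer="ovyycczidn" (len 10), cursors c1@6 c2@6, authorship ..1212....
After op 4 (move_left): buffer="ovyycczidn" (len 10), cursors c1@5 c2@5, authorship ..1212....
After op 5 (move_left): buffer="ovyycczidn" (len 10), cursors c1@4 c2@4, authorship ..1212....
After op 6 (move_right): buffer="ovyycczidn" (len 10), cursors c1@5 c2@5, authorship ..1212....
After op 7 (move_right): buffer="ovyycczidn" (len 10), cursors c1@6 c2@6, authorship ..1212....
Authorship (.=original, N=cursor N): . . 1 2 1 2 . . . .
Index 3: author = 2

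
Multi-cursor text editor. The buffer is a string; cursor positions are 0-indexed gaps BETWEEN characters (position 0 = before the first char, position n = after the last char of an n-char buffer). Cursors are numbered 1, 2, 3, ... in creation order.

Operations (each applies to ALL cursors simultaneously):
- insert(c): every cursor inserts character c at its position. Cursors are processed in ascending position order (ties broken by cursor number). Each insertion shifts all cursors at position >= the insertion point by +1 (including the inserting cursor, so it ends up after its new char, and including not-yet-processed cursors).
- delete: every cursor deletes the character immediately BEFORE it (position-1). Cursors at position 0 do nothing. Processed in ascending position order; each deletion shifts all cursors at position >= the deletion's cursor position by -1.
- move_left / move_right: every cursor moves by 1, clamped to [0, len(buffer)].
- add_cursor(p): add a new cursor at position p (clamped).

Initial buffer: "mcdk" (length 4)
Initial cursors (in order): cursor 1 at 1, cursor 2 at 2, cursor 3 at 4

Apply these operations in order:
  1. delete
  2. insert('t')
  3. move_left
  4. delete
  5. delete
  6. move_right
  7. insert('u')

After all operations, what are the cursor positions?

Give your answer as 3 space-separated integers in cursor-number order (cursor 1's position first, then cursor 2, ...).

Answer: 4 4 4

Derivation:
After op 1 (delete): buffer="d" (len 1), cursors c1@0 c2@0 c3@1, authorship .
After op 2 (insert('t')): buffer="ttdt" (len 4), cursors c1@2 c2@2 c3@4, authorship 12.3
After op 3 (move_left): buffer="ttdt" (len 4), cursors c1@1 c2@1 c3@3, authorship 12.3
After op 4 (delete): buffer="tt" (len 2), cursors c1@0 c2@0 c3@1, authorship 23
After op 5 (delete): buffer="t" (len 1), cursors c1@0 c2@0 c3@0, authorship 3
After op 6 (move_right): buffer="t" (len 1), cursors c1@1 c2@1 c3@1, authorship 3
After op 7 (insert('u')): buffer="tuuu" (len 4), cursors c1@4 c2@4 c3@4, authorship 3123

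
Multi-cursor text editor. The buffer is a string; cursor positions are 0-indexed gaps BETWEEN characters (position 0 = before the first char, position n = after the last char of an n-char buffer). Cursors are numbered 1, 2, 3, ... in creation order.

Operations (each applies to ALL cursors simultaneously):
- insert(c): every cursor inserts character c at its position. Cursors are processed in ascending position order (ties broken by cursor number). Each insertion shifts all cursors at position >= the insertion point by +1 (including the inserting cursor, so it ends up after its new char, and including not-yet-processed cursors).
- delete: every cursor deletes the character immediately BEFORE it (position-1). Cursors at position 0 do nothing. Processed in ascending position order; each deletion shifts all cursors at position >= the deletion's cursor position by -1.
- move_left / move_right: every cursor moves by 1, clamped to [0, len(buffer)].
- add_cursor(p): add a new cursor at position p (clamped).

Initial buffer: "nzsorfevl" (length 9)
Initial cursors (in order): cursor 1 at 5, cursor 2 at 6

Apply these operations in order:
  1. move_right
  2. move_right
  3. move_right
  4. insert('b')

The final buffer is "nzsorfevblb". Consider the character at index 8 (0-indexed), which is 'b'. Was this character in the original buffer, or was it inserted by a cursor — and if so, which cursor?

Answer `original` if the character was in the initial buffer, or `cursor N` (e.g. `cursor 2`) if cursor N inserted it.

Answer: cursor 1

Derivation:
After op 1 (move_right): buffer="nzsorfevl" (len 9), cursors c1@6 c2@7, authorship .........
After op 2 (move_right): buffer="nzsorfevl" (len 9), cursors c1@7 c2@8, authorship .........
After op 3 (move_right): buffer="nzsorfevl" (len 9), cursors c1@8 c2@9, authorship .........
After op 4 (insert('b')): buffer="nzsorfevblb" (len 11), cursors c1@9 c2@11, authorship ........1.2
Authorship (.=original, N=cursor N): . . . . . . . . 1 . 2
Index 8: author = 1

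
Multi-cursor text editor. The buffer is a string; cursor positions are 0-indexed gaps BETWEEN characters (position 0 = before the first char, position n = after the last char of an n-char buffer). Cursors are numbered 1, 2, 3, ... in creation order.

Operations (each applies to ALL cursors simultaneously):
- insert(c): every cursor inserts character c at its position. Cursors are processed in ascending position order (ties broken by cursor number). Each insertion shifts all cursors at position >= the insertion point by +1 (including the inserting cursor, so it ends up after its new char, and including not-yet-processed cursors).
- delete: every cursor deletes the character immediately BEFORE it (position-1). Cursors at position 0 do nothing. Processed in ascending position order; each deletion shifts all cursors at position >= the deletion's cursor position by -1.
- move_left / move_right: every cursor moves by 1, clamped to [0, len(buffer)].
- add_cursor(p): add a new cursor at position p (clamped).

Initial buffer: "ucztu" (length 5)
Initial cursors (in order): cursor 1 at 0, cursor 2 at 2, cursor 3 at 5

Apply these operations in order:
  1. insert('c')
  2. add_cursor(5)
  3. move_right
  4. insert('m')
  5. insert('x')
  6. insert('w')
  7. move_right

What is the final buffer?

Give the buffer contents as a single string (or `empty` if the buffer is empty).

Answer: cumxwcczmxwtmxwucmxw

Derivation:
After op 1 (insert('c')): buffer="cuccztuc" (len 8), cursors c1@1 c2@4 c3@8, authorship 1..2...3
After op 2 (add_cursor(5)): buffer="cuccztuc" (len 8), cursors c1@1 c2@4 c4@5 c3@8, authorship 1..2...3
After op 3 (move_right): buffer="cuccztuc" (len 8), cursors c1@2 c2@5 c4@6 c3@8, authorship 1..2...3
After op 4 (insert('m')): buffer="cumcczmtmucm" (len 12), cursors c1@3 c2@7 c4@9 c3@12, authorship 1.1.2.2.4.33
After op 5 (insert('x')): buffer="cumxcczmxtmxucmx" (len 16), cursors c1@4 c2@9 c4@12 c3@16, authorship 1.11.2.22.44.333
After op 6 (insert('w')): buffer="cumxwcczmxwtmxwucmxw" (len 20), cursors c1@5 c2@11 c4@15 c3@20, authorship 1.111.2.222.444.3333
After op 7 (move_right): buffer="cumxwcczmxwtmxwucmxw" (len 20), cursors c1@6 c2@12 c4@16 c3@20, authorship 1.111.2.222.444.3333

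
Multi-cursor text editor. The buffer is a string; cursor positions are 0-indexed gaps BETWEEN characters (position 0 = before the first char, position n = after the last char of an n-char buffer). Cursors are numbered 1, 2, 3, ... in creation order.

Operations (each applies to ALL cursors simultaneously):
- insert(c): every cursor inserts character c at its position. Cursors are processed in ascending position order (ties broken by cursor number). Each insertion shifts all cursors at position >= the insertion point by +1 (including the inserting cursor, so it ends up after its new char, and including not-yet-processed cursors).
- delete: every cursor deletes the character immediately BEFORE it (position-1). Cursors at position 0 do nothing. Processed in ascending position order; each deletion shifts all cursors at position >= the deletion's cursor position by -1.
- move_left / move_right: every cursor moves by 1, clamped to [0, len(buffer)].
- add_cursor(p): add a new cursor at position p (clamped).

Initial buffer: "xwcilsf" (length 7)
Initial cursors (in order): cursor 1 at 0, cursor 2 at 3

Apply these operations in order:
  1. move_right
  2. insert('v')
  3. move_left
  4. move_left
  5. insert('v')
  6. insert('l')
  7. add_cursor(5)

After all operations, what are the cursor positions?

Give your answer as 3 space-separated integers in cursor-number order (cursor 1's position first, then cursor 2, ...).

After op 1 (move_right): buffer="xwcilsf" (len 7), cursors c1@1 c2@4, authorship .......
After op 2 (insert('v')): buffer="xvwcivlsf" (len 9), cursors c1@2 c2@6, authorship .1...2...
After op 3 (move_left): buffer="xvwcivlsf" (len 9), cursors c1@1 c2@5, authorship .1...2...
After op 4 (move_left): buffer="xvwcivlsf" (len 9), cursors c1@0 c2@4, authorship .1...2...
After op 5 (insert('v')): buffer="vxvwcvivlsf" (len 11), cursors c1@1 c2@6, authorship 1.1..2.2...
After op 6 (insert('l')): buffer="vlxvwcvlivlsf" (len 13), cursors c1@2 c2@8, authorship 11.1..22.2...
After op 7 (add_cursor(5)): buffer="vlxvwcvlivlsf" (len 13), cursors c1@2 c3@5 c2@8, authorship 11.1..22.2...

Answer: 2 8 5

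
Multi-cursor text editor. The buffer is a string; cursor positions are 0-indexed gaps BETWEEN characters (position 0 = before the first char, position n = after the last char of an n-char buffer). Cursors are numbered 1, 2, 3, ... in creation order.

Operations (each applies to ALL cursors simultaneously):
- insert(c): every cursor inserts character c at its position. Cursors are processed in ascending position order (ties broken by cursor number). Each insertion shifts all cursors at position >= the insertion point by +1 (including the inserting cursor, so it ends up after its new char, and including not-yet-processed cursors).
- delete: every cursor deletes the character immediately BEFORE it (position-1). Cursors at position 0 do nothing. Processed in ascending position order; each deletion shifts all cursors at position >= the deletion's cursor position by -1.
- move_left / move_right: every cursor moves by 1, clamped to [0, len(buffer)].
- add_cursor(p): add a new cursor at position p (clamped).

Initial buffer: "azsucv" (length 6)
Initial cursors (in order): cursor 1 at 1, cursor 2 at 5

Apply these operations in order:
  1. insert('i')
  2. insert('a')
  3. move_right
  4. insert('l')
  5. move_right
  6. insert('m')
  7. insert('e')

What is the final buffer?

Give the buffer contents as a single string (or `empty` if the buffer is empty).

After op 1 (insert('i')): buffer="aizsuciv" (len 8), cursors c1@2 c2@7, authorship .1....2.
After op 2 (insert('a')): buffer="aiazsuciav" (len 10), cursors c1@3 c2@9, authorship .11....22.
After op 3 (move_right): buffer="aiazsuciav" (len 10), cursors c1@4 c2@10, authorship .11....22.
After op 4 (insert('l')): buffer="aiazlsuciavl" (len 12), cursors c1@5 c2@12, authorship .11.1...22.2
After op 5 (move_right): buffer="aiazlsuciavl" (len 12), cursors c1@6 c2@12, authorship .11.1...22.2
After op 6 (insert('m')): buffer="aiazlsmuciavlm" (len 14), cursors c1@7 c2@14, authorship .11.1.1..22.22
After op 7 (insert('e')): buffer="aiazlsmeuciavlme" (len 16), cursors c1@8 c2@16, authorship .11.1.11..22.222

Answer: aiazlsmeuciavlme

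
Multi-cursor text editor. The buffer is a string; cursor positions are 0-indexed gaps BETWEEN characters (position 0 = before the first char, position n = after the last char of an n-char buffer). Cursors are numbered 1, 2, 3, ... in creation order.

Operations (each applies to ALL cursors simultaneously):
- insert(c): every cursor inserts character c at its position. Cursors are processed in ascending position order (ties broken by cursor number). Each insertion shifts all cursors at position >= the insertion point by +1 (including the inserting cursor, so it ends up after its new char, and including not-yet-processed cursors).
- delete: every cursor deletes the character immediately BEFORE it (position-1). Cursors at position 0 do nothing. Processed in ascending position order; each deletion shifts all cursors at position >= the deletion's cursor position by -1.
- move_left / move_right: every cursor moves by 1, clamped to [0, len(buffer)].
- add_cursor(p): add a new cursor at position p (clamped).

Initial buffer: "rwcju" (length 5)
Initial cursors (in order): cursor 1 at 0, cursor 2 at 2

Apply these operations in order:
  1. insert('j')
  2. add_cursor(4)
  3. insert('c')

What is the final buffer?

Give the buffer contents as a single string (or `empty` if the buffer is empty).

After op 1 (insert('j')): buffer="jrwjcju" (len 7), cursors c1@1 c2@4, authorship 1..2...
After op 2 (add_cursor(4)): buffer="jrwjcju" (len 7), cursors c1@1 c2@4 c3@4, authorship 1..2...
After op 3 (insert('c')): buffer="jcrwjcccju" (len 10), cursors c1@2 c2@7 c3@7, authorship 11..223...

Answer: jcrwjcccju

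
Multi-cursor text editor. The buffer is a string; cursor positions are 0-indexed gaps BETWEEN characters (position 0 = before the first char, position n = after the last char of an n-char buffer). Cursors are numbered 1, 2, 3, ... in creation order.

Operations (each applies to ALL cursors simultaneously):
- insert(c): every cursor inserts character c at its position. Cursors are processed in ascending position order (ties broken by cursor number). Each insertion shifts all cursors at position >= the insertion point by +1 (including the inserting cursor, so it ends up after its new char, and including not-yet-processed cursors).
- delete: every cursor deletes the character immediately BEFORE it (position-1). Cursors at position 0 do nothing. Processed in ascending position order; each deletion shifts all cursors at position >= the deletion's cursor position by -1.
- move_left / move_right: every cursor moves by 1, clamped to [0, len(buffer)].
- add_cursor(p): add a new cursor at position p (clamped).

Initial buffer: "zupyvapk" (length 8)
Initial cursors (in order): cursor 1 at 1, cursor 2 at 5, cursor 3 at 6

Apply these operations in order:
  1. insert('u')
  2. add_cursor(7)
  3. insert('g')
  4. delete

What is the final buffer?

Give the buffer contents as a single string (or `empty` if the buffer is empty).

After op 1 (insert('u')): buffer="zuupyvuaupk" (len 11), cursors c1@2 c2@7 c3@9, authorship .1....2.3..
After op 2 (add_cursor(7)): buffer="zuupyvuaupk" (len 11), cursors c1@2 c2@7 c4@7 c3@9, authorship .1....2.3..
After op 3 (insert('g')): buffer="zugupyvuggaugpk" (len 15), cursors c1@3 c2@10 c4@10 c3@13, authorship .11....224.33..
After op 4 (delete): buffer="zuupyvuaupk" (len 11), cursors c1@2 c2@7 c4@7 c3@9, authorship .1....2.3..

Answer: zuupyvuaupk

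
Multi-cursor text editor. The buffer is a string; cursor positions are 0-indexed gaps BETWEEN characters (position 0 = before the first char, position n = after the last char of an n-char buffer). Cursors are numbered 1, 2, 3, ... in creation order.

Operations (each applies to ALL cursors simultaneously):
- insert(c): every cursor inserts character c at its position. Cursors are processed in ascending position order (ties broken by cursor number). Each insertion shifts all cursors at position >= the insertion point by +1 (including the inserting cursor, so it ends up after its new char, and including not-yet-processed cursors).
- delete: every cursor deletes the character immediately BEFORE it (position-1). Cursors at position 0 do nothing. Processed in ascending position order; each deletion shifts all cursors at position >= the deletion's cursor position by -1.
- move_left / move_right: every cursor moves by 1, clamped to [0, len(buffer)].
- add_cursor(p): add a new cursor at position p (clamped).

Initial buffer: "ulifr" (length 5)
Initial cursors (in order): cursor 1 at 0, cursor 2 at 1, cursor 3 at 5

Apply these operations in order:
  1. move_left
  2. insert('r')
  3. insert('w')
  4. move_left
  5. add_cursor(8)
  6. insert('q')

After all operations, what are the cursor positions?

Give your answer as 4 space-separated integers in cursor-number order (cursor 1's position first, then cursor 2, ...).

After op 1 (move_left): buffer="ulifr" (len 5), cursors c1@0 c2@0 c3@4, authorship .....
After op 2 (insert('r')): buffer="rrulifrr" (len 8), cursors c1@2 c2@2 c3@7, authorship 12....3.
After op 3 (insert('w')): buffer="rrwwulifrwr" (len 11), cursors c1@4 c2@4 c3@10, authorship 1212....33.
After op 4 (move_left): buffer="rrwwulifrwr" (len 11), cursors c1@3 c2@3 c3@9, authorship 1212....33.
After op 5 (add_cursor(8)): buffer="rrwwulifrwr" (len 11), cursors c1@3 c2@3 c4@8 c3@9, authorship 1212....33.
After op 6 (insert('q')): buffer="rrwqqwulifqrqwr" (len 15), cursors c1@5 c2@5 c4@11 c3@13, authorship 121122....4333.

Answer: 5 5 13 11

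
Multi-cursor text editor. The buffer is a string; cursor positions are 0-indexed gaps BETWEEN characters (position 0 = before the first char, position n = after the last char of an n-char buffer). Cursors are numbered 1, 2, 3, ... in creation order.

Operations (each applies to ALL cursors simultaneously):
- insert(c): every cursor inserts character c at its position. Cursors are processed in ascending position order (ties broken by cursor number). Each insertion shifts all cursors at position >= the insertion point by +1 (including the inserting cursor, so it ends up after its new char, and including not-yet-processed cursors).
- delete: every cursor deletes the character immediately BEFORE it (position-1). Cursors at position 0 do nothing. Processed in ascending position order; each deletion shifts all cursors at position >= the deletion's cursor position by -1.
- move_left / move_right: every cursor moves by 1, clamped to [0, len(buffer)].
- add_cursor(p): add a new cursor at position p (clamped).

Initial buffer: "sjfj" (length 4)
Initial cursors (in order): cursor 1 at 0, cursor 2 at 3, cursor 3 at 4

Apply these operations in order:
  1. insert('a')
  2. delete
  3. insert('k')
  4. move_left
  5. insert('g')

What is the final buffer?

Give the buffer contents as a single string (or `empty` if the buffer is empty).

After op 1 (insert('a')): buffer="asjfaja" (len 7), cursors c1@1 c2@5 c3@7, authorship 1...2.3
After op 2 (delete): buffer="sjfj" (len 4), cursors c1@0 c2@3 c3@4, authorship ....
After op 3 (insert('k')): buffer="ksjfkjk" (len 7), cursors c1@1 c2@5 c3@7, authorship 1...2.3
After op 4 (move_left): buffer="ksjfkjk" (len 7), cursors c1@0 c2@4 c3@6, authorship 1...2.3
After op 5 (insert('g')): buffer="gksjfgkjgk" (len 10), cursors c1@1 c2@6 c3@9, authorship 11...22.33

Answer: gksjfgkjgk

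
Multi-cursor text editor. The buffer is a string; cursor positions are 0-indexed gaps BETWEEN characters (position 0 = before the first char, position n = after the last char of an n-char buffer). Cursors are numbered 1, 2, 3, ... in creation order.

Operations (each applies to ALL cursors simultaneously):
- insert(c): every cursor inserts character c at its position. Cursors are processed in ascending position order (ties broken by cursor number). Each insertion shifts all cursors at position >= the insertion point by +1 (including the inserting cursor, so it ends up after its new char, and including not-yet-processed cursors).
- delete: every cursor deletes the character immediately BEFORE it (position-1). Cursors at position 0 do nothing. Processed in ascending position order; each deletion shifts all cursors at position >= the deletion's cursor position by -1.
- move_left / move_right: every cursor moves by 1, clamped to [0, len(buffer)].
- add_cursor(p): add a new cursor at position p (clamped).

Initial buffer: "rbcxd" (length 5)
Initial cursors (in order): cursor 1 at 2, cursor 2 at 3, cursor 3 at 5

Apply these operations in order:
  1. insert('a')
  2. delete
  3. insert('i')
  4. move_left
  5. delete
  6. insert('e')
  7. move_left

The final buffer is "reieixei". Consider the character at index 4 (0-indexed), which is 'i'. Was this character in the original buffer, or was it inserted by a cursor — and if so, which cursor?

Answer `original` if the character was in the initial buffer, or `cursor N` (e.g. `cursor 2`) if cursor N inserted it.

Answer: cursor 2

Derivation:
After op 1 (insert('a')): buffer="rbacaxda" (len 8), cursors c1@3 c2@5 c3@8, authorship ..1.2..3
After op 2 (delete): buffer="rbcxd" (len 5), cursors c1@2 c2@3 c3@5, authorship .....
After op 3 (insert('i')): buffer="rbicixdi" (len 8), cursors c1@3 c2@5 c3@8, authorship ..1.2..3
After op 4 (move_left): buffer="rbicixdi" (len 8), cursors c1@2 c2@4 c3@7, authorship ..1.2..3
After op 5 (delete): buffer="riixi" (len 5), cursors c1@1 c2@2 c3@4, authorship .12.3
After op 6 (insert('e')): buffer="reieixei" (len 8), cursors c1@2 c2@4 c3@7, authorship .1122.33
After op 7 (move_left): buffer="reieixei" (len 8), cursors c1@1 c2@3 c3@6, authorship .1122.33
Authorship (.=original, N=cursor N): . 1 1 2 2 . 3 3
Index 4: author = 2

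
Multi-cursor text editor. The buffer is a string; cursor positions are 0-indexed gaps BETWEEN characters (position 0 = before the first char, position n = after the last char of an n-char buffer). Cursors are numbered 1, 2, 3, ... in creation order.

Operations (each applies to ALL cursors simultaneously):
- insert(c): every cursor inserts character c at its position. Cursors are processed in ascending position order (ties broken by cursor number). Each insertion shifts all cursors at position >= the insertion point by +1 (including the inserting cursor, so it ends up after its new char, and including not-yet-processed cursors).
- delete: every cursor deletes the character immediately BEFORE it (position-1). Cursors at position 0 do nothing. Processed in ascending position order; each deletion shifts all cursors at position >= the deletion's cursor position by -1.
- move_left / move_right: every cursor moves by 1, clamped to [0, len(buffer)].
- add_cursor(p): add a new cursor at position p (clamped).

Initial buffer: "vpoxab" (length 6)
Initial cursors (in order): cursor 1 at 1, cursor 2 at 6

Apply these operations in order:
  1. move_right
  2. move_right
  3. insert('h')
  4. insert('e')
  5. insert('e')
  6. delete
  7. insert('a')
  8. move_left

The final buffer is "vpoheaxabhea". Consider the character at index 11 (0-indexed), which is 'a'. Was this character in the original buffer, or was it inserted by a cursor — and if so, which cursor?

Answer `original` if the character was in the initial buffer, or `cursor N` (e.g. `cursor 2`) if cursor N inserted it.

After op 1 (move_right): buffer="vpoxab" (len 6), cursors c1@2 c2@6, authorship ......
After op 2 (move_right): buffer="vpoxab" (len 6), cursors c1@3 c2@6, authorship ......
After op 3 (insert('h')): buffer="vpohxabh" (len 8), cursors c1@4 c2@8, authorship ...1...2
After op 4 (insert('e')): buffer="vpohexabhe" (len 10), cursors c1@5 c2@10, authorship ...11...22
After op 5 (insert('e')): buffer="vpoheexabhee" (len 12), cursors c1@6 c2@12, authorship ...111...222
After op 6 (delete): buffer="vpohexabhe" (len 10), cursors c1@5 c2@10, authorship ...11...22
After op 7 (insert('a')): buffer="vpoheaxabhea" (len 12), cursors c1@6 c2@12, authorship ...111...222
After op 8 (move_left): buffer="vpoheaxabhea" (len 12), cursors c1@5 c2@11, authorship ...111...222
Authorship (.=original, N=cursor N): . . . 1 1 1 . . . 2 2 2
Index 11: author = 2

Answer: cursor 2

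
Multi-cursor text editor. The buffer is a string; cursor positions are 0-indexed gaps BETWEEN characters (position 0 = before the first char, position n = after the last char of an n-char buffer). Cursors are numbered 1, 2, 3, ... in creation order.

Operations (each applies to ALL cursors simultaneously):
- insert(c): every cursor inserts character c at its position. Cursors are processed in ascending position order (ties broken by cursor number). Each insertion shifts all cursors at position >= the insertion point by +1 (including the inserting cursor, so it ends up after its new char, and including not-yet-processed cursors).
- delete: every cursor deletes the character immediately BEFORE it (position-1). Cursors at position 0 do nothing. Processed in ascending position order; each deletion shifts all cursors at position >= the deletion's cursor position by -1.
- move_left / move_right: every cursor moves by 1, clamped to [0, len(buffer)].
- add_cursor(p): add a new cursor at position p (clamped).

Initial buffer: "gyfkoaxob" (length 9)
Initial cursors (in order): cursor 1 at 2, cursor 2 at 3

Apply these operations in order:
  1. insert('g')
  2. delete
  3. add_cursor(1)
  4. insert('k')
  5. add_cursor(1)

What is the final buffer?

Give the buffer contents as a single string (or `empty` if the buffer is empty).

Answer: gkykfkkoaxob

Derivation:
After op 1 (insert('g')): buffer="gygfgkoaxob" (len 11), cursors c1@3 c2@5, authorship ..1.2......
After op 2 (delete): buffer="gyfkoaxob" (len 9), cursors c1@2 c2@3, authorship .........
After op 3 (add_cursor(1)): buffer="gyfkoaxob" (len 9), cursors c3@1 c1@2 c2@3, authorship .........
After op 4 (insert('k')): buffer="gkykfkkoaxob" (len 12), cursors c3@2 c1@4 c2@6, authorship .3.1.2......
After op 5 (add_cursor(1)): buffer="gkykfkkoaxob" (len 12), cursors c4@1 c3@2 c1@4 c2@6, authorship .3.1.2......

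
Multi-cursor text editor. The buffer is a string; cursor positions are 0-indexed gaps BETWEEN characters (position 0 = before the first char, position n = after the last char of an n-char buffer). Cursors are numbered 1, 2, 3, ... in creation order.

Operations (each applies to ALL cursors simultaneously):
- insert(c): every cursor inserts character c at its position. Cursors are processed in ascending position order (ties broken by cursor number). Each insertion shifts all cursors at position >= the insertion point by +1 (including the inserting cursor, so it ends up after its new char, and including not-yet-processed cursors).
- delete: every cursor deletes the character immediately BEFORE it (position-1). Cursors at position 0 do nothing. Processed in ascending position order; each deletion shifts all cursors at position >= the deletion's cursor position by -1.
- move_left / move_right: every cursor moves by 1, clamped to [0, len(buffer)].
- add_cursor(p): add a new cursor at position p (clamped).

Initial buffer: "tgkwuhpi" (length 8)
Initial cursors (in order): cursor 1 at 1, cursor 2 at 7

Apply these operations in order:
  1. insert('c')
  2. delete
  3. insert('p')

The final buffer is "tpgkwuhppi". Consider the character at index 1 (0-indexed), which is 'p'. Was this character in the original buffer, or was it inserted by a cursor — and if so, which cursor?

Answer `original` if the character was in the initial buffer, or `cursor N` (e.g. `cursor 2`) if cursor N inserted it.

Answer: cursor 1

Derivation:
After op 1 (insert('c')): buffer="tcgkwuhpci" (len 10), cursors c1@2 c2@9, authorship .1......2.
After op 2 (delete): buffer="tgkwuhpi" (len 8), cursors c1@1 c2@7, authorship ........
After op 3 (insert('p')): buffer="tpgkwuhppi" (len 10), cursors c1@2 c2@9, authorship .1......2.
Authorship (.=original, N=cursor N): . 1 . . . . . . 2 .
Index 1: author = 1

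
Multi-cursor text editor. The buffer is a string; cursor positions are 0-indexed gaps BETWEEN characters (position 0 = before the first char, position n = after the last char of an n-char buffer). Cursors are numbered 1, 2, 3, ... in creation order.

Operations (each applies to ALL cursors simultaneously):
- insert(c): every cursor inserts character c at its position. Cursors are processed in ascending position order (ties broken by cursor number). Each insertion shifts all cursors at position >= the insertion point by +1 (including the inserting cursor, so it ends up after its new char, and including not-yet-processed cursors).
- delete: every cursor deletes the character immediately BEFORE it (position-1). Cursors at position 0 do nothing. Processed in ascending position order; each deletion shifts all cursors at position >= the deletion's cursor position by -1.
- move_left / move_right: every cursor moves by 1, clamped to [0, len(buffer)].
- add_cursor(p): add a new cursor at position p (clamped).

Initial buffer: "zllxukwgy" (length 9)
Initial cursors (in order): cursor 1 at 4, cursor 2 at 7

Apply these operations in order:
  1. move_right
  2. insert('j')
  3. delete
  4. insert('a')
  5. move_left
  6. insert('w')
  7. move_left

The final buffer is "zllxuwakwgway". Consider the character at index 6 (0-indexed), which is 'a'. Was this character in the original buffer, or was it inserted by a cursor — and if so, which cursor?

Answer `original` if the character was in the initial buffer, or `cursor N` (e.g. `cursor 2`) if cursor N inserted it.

After op 1 (move_right): buffer="zllxukwgy" (len 9), cursors c1@5 c2@8, authorship .........
After op 2 (insert('j')): buffer="zllxujkwgjy" (len 11), cursors c1@6 c2@10, authorship .....1...2.
After op 3 (delete): buffer="zllxukwgy" (len 9), cursors c1@5 c2@8, authorship .........
After op 4 (insert('a')): buffer="zllxuakwgay" (len 11), cursors c1@6 c2@10, authorship .....1...2.
After op 5 (move_left): buffer="zllxuakwgay" (len 11), cursors c1@5 c2@9, authorship .....1...2.
After op 6 (insert('w')): buffer="zllxuwakwgway" (len 13), cursors c1@6 c2@11, authorship .....11...22.
After op 7 (move_left): buffer="zllxuwakwgway" (len 13), cursors c1@5 c2@10, authorship .....11...22.
Authorship (.=original, N=cursor N): . . . . . 1 1 . . . 2 2 .
Index 6: author = 1

Answer: cursor 1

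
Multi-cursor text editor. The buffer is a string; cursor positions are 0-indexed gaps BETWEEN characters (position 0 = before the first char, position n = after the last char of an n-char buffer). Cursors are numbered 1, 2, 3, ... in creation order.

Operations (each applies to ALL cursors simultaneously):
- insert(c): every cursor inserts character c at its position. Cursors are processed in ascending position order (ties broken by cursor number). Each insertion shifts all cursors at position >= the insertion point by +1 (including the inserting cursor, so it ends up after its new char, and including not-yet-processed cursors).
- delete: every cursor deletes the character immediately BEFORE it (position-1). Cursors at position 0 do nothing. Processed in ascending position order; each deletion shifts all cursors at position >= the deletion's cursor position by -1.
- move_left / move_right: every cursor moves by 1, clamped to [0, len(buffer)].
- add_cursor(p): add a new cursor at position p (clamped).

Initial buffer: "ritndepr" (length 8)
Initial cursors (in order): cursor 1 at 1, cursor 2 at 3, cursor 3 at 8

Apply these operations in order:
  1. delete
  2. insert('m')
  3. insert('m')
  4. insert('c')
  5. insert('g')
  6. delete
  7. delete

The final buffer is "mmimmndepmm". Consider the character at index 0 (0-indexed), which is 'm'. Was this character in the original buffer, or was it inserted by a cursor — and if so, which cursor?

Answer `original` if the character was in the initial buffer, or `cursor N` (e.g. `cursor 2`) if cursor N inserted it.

After op 1 (delete): buffer="indep" (len 5), cursors c1@0 c2@1 c3@5, authorship .....
After op 2 (insert('m')): buffer="mimndepm" (len 8), cursors c1@1 c2@3 c3@8, authorship 1.2....3
After op 3 (insert('m')): buffer="mmimmndepmm" (len 11), cursors c1@2 c2@5 c3@11, authorship 11.22....33
After op 4 (insert('c')): buffer="mmcimmcndepmmc" (len 14), cursors c1@3 c2@7 c3@14, authorship 111.222....333
After op 5 (insert('g')): buffer="mmcgimmcgndepmmcg" (len 17), cursors c1@4 c2@9 c3@17, authorship 1111.2222....3333
After op 6 (delete): buffer="mmcimmcndepmmc" (len 14), cursors c1@3 c2@7 c3@14, authorship 111.222....333
After op 7 (delete): buffer="mmimmndepmm" (len 11), cursors c1@2 c2@5 c3@11, authorship 11.22....33
Authorship (.=original, N=cursor N): 1 1 . 2 2 . . . . 3 3
Index 0: author = 1

Answer: cursor 1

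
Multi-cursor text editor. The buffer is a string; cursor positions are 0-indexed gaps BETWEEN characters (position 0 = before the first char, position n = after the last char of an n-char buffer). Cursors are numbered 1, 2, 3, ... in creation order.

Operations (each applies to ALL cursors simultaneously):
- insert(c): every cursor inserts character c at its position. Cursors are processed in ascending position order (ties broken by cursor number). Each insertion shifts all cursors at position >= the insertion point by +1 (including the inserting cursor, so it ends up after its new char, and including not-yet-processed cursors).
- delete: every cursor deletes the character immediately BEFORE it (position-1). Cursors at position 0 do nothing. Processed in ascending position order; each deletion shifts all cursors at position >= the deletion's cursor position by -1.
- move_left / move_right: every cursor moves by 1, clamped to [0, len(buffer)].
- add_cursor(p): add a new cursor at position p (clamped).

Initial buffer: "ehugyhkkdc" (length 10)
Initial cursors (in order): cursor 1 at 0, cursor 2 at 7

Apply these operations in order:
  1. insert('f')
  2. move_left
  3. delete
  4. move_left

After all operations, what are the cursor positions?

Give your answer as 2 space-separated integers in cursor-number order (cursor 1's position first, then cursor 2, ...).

After op 1 (insert('f')): buffer="fehugyhkfkdc" (len 12), cursors c1@1 c2@9, authorship 1.......2...
After op 2 (move_left): buffer="fehugyhkfkdc" (len 12), cursors c1@0 c2@8, authorship 1.......2...
After op 3 (delete): buffer="fehugyhfkdc" (len 11), cursors c1@0 c2@7, authorship 1......2...
After op 4 (move_left): buffer="fehugyhfkdc" (len 11), cursors c1@0 c2@6, authorship 1......2...

Answer: 0 6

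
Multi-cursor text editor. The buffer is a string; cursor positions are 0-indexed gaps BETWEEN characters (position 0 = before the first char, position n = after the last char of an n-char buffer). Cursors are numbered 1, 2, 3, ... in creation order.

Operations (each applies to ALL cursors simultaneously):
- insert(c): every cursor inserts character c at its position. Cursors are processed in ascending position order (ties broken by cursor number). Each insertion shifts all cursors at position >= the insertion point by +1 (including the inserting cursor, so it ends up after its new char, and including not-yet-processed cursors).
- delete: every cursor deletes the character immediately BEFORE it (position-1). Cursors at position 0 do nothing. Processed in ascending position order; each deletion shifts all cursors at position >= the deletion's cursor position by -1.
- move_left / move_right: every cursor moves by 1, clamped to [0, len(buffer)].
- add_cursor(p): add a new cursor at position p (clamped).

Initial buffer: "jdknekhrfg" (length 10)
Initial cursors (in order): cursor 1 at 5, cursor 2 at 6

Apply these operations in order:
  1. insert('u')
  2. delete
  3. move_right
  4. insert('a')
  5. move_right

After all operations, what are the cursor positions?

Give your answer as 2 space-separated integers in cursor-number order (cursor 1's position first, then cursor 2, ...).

Answer: 8 10

Derivation:
After op 1 (insert('u')): buffer="jdkneukuhrfg" (len 12), cursors c1@6 c2@8, authorship .....1.2....
After op 2 (delete): buffer="jdknekhrfg" (len 10), cursors c1@5 c2@6, authorship ..........
After op 3 (move_right): buffer="jdknekhrfg" (len 10), cursors c1@6 c2@7, authorship ..........
After op 4 (insert('a')): buffer="jdknekaharfg" (len 12), cursors c1@7 c2@9, authorship ......1.2...
After op 5 (move_right): buffer="jdknekaharfg" (len 12), cursors c1@8 c2@10, authorship ......1.2...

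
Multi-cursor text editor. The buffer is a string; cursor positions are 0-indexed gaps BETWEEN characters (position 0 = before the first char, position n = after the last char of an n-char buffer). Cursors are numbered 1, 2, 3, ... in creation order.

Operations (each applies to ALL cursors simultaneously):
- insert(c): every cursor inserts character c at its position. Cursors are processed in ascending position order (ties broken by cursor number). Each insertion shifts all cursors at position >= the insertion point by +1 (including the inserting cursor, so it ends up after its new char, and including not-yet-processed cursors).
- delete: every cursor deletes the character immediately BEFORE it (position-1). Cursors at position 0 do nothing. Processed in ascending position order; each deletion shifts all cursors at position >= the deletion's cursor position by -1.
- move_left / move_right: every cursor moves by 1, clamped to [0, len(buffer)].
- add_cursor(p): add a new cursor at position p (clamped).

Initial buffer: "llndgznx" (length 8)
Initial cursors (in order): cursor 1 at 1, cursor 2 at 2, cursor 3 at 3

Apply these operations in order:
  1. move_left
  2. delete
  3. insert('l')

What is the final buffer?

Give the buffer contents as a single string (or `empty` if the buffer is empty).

After op 1 (move_left): buffer="llndgznx" (len 8), cursors c1@0 c2@1 c3@2, authorship ........
After op 2 (delete): buffer="ndgznx" (len 6), cursors c1@0 c2@0 c3@0, authorship ......
After op 3 (insert('l')): buffer="lllndgznx" (len 9), cursors c1@3 c2@3 c3@3, authorship 123......

Answer: lllndgznx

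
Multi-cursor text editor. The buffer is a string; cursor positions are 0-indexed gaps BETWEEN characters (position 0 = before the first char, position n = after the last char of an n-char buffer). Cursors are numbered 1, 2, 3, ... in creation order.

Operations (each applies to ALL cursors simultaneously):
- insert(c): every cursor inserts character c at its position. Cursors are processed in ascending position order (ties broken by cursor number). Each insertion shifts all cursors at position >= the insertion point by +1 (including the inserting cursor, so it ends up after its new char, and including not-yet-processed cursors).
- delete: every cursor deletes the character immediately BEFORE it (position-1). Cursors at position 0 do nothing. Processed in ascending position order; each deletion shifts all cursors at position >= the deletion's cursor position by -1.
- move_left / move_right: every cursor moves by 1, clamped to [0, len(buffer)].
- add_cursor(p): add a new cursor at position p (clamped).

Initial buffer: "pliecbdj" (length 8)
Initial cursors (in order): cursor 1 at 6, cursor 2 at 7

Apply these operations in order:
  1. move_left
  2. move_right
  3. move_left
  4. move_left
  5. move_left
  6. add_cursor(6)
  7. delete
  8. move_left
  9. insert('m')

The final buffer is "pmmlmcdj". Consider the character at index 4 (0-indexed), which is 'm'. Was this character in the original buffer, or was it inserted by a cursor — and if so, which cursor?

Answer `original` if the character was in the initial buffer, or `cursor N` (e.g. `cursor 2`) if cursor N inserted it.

Answer: cursor 3

Derivation:
After op 1 (move_left): buffer="pliecbdj" (len 8), cursors c1@5 c2@6, authorship ........
After op 2 (move_right): buffer="pliecbdj" (len 8), cursors c1@6 c2@7, authorship ........
After op 3 (move_left): buffer="pliecbdj" (len 8), cursors c1@5 c2@6, authorship ........
After op 4 (move_left): buffer="pliecbdj" (len 8), cursors c1@4 c2@5, authorship ........
After op 5 (move_left): buffer="pliecbdj" (len 8), cursors c1@3 c2@4, authorship ........
After op 6 (add_cursor(6)): buffer="pliecbdj" (len 8), cursors c1@3 c2@4 c3@6, authorship ........
After op 7 (delete): buffer="plcdj" (len 5), cursors c1@2 c2@2 c3@3, authorship .....
After op 8 (move_left): buffer="plcdj" (len 5), cursors c1@1 c2@1 c3@2, authorship .....
After op 9 (insert('m')): buffer="pmmlmcdj" (len 8), cursors c1@3 c2@3 c3@5, authorship .12.3...
Authorship (.=original, N=cursor N): . 1 2 . 3 . . .
Index 4: author = 3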